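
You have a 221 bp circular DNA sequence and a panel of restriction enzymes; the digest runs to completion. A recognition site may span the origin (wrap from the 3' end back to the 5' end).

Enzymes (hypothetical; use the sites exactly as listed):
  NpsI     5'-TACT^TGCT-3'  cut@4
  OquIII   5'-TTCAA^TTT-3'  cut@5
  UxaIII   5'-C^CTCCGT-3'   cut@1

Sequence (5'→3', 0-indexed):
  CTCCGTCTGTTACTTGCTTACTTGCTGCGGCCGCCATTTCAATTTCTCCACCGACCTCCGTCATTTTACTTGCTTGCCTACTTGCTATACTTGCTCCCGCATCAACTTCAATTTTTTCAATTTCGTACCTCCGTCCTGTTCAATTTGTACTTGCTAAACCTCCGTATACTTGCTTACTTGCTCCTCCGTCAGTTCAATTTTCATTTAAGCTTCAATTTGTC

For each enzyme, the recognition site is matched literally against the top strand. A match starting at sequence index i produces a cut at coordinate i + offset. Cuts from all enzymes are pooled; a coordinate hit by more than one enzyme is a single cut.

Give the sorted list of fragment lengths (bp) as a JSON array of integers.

Scan for sites:
  NpsI TACTTGCT/4: at [10, 18, 66, 78, 87, 147, 166, 174] ⇒ [14, 22, 70, 82, 91, 151, 170, 178]
  OquIII TTCAATTT/5: at [37, 106, 115, 138, 192, 210] ⇒ [42, 111, 120, 143, 197, 215]
  UxaIII CCTCCGT/1: at [54, 127, 158, 182, 220] ⇒ [0, 55, 128, 159, 183]

Pooled cuts: [0, 14, 22, 42, 55, 70, 82, 91, 111, 120, 128, 143, 151, 159, 170, 178, 183, 197, 215]

Fragments:
  0→14: 14 bp
  14→22: 8 bp
  22→42: 20 bp
  42→55: 13 bp
  55→70: 15 bp
  70→82: 12 bp
  82→91: 9 bp
  91→111: 20 bp
  111→120: 9 bp
  120→128: 8 bp
  128→143: 15 bp
  143→151: 8 bp
  151→159: 8 bp
  159→170: 11 bp
  170→178: 8 bp
  178→183: 5 bp
  183→197: 14 bp
  197→215: 18 bp
  215→0 (wrap): 221-215+0 = 6 bp

[5,6,8,8,8,8,8,9,9,11,12,13,14,14,15,15,18,20,20]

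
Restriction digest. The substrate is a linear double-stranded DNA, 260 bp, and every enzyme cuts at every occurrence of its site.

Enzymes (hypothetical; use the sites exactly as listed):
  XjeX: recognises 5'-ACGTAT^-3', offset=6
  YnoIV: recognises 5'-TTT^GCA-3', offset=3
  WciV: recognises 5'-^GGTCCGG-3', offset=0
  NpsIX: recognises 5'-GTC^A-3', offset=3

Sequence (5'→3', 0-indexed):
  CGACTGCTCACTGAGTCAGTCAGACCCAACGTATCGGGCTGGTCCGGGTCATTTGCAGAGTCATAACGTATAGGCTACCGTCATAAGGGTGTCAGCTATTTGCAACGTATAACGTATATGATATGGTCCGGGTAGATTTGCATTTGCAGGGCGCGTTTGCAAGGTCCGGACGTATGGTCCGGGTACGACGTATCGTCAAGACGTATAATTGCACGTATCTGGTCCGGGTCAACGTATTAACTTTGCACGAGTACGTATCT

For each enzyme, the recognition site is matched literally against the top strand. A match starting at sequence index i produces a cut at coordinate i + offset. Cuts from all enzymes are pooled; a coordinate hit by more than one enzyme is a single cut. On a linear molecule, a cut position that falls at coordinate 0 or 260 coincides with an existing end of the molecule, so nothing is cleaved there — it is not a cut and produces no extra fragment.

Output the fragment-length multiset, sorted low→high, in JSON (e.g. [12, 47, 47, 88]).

Scan for sites:
  XjeX ACGTAT/6: at [28, 65, 104, 111, 169, 187, 200, 212, 231, 252] ⇒ [34, 71, 110, 117, 175, 193, 206, 218, 237, 258]
  YnoIV TTTGCA/3: at [51, 98, 136, 142, 155, 241] ⇒ [54, 101, 139, 145, 158, 244]
  WciV GGTCCGG/0: at [40, 124, 162, 175, 220] ⇒ [40, 124, 162, 175, 220]
  NpsIX GTCA/3: at [14, 18, 47, 59, 79, 90, 194, 227] ⇒ [17, 21, 50, 62, 82, 93, 197, 230]

Pooled cuts: [17, 21, 34, 40, 50, 54, 62, 71, 82, 93, 101, 110, 117, 124, 139, 145, 158, 162, 175, 193, 197, 206, 218, 220, 230, 237, 244, 258]

Fragments:
  [0,17): 17 bp
  [17,21): 4 bp
  [21,34): 13 bp
  [34,40): 6 bp
  [40,50): 10 bp
  [50,54): 4 bp
  [54,62): 8 bp
  [62,71): 9 bp
  [71,82): 11 bp
  [82,93): 11 bp
  [93,101): 8 bp
  [101,110): 9 bp
  [110,117): 7 bp
  [117,124): 7 bp
  [124,139): 15 bp
  [139,145): 6 bp
  [145,158): 13 bp
  [158,162): 4 bp
  [162,175): 13 bp
  [175,193): 18 bp
  [193,197): 4 bp
  [197,206): 9 bp
  [206,218): 12 bp
  [218,220): 2 bp
  [220,230): 10 bp
  [230,237): 7 bp
  [237,244): 7 bp
  [244,258): 14 bp
  [258,260): 2 bp

[2,2,4,4,4,4,6,6,7,7,7,7,8,8,9,9,9,10,10,11,11,12,13,13,13,14,15,17,18]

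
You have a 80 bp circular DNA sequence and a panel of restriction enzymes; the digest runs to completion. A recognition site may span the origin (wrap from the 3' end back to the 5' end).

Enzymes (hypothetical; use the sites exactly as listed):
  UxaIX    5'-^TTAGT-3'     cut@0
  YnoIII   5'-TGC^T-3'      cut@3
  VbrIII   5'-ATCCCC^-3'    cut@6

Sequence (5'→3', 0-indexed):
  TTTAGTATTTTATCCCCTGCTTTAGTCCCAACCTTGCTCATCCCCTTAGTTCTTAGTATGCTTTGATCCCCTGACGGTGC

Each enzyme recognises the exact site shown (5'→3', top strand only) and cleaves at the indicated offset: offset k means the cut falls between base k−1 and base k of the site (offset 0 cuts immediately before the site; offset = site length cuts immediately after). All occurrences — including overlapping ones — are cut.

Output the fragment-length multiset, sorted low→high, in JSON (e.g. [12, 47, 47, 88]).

Site scan:
  UxaIX TTAGT/0: at [1, 21, 45, 52] ⇒ [1, 21, 45, 52]
  YnoIII TGCT/3: at [17, 34, 58, 77] ⇒ [0, 20, 37, 61]
  VbrIII ATCCCC/6: at [11, 39, 65] ⇒ [17, 45, 71]

Pooled cuts: [0, 1, 17, 20, 21, 37, 45, 52, 61, 71]

Fragment lengths:
  0→1: 1 bp
  1→17: 16 bp
  17→20: 3 bp
  20→21: 1 bp
  21→37: 16 bp
  37→45: 8 bp
  45→52: 7 bp
  52→61: 9 bp
  61→71: 10 bp
  71→0 (wrap): 80-71+0 = 9 bp

[1,1,3,7,8,9,9,10,16,16]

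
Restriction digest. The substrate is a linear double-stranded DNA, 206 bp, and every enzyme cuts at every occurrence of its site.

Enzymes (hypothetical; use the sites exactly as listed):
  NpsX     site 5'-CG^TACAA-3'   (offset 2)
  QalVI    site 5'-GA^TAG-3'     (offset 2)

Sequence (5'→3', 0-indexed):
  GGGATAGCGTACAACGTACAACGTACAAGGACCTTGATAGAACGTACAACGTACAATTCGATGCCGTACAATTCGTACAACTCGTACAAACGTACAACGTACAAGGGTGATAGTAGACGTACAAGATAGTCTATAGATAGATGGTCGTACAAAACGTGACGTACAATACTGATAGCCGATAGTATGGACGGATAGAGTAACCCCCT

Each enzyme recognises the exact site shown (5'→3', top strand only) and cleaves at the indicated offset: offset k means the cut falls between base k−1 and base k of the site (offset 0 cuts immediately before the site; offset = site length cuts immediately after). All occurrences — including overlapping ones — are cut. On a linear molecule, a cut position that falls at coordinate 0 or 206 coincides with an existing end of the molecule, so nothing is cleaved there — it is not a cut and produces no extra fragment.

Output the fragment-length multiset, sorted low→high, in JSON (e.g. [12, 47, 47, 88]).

[4,5,7,7,7,7,7,7,7,8,9,9,9,10,11,11,11,13,14,14,14,15]

Site scan:
  NpsX (CGTACAA, off=2): starts [7, 14, 21, 42, 49, 64, 73, 82, 90, 97, 117, 145, 159] → cuts [9, 16, 23, 44, 51, 66, 75, 84, 92, 99, 119, 147, 161]
  QalVI (GATAG, off=2): starts [2, 35, 108, 124, 135, 170, 177, 190] → cuts [4, 37, 110, 126, 137, 172, 179, 192]

All cut coordinates (distinct, sorted): [4, 9, 16, 23, 37, 44, 51, 66, 75, 84, 92, 99, 110, 119, 126, 137, 147, 161, 172, 179, 192]

Fragments:
  [0,4): 4 bp
  [4,9): 5 bp
  [9,16): 7 bp
  [16,23): 7 bp
  [23,37): 14 bp
  [37,44): 7 bp
  [44,51): 7 bp
  [51,66): 15 bp
  [66,75): 9 bp
  [75,84): 9 bp
  [84,92): 8 bp
  [92,99): 7 bp
  [99,110): 11 bp
  [110,119): 9 bp
  [119,126): 7 bp
  [126,137): 11 bp
  [137,147): 10 bp
  [147,161): 14 bp
  [161,172): 11 bp
  [172,179): 7 bp
  [179,192): 13 bp
  [192,206): 14 bp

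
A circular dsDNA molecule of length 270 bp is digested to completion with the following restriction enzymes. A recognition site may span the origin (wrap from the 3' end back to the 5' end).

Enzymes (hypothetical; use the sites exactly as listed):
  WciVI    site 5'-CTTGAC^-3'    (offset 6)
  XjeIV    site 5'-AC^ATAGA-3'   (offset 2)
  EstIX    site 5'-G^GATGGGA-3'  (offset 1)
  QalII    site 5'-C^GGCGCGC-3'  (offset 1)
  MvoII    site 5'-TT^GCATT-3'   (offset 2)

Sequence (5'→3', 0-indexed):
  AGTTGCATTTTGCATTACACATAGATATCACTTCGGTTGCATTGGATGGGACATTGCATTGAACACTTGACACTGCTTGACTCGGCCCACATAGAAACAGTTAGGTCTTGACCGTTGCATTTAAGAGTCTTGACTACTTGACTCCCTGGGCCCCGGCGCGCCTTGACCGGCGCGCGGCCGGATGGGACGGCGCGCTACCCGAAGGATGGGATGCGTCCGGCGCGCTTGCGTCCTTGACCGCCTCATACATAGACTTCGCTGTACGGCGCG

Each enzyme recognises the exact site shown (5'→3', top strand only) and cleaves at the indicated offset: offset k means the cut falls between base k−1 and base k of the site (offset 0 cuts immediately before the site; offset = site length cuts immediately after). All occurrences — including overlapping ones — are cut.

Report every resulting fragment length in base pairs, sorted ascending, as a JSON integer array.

[1,4,6,7,8,8,9,9,10,10,11,12,12,13,14,16,16,18,18,20,22,26]

Site scan:
  WciVI (CTTGAC, off=6): starts [65, 75, 106, 128, 136, 161, 232] → cuts [71, 81, 112, 134, 142, 167, 238]
  XjeIV (ACATAGA, off=2): starts [18, 88, 246] → cuts [20, 90, 248]
  EstIX (GGATGGGA, off=1): starts [43, 179, 203] → cuts [44, 180, 204]
  QalII (CGGCGCGC, off=1): starts [153, 167, 187, 217] → cuts [154, 168, 188, 218]
  MvoII (TTGCATT, off=2): starts [2, 9, 36, 53, 114] → cuts [4, 11, 38, 55, 116]

All cut coordinates (distinct, sorted): [4, 11, 20, 38, 44, 55, 71, 81, 90, 112, 116, 134, 142, 154, 167, 168, 180, 188, 204, 218, 238, 248]

Fragment lengths:
  4→11: 7 bp
  11→20: 9 bp
  20→38: 18 bp
  38→44: 6 bp
  44→55: 11 bp
  55→71: 16 bp
  71→81: 10 bp
  81→90: 9 bp
  90→112: 22 bp
  112→116: 4 bp
  116→134: 18 bp
  134→142: 8 bp
  142→154: 12 bp
  154→167: 13 bp
  167→168: 1 bp
  168→180: 12 bp
  180→188: 8 bp
  188→204: 16 bp
  204→218: 14 bp
  218→238: 20 bp
  238→248: 10 bp
  248→4 (wrap): 270-248+4 = 26 bp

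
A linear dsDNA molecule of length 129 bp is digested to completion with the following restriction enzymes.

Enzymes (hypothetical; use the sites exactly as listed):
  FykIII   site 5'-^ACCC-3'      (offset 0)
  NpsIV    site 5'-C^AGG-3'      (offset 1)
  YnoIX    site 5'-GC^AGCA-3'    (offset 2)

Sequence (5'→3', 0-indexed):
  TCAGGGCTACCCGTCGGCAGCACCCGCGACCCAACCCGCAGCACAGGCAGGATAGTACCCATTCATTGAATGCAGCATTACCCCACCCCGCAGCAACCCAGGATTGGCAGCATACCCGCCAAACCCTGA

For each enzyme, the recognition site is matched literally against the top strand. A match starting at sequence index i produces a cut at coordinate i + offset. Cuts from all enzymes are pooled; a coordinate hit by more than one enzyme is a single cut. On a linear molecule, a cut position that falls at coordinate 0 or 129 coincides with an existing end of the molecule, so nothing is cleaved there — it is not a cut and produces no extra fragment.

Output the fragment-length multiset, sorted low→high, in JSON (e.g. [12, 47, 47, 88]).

[2,3,4,4,4,5,5,5,5,6,6,6,7,7,7,8,9,9,10,17]

Scan for sites:
  FykIII (ACCC, off=0): starts [8, 21, 28, 33, 56, 79, 84, 95, 113, 122] → cuts [8, 21, 28, 33, 56, 79, 84, 95, 113, 122]
  NpsIV (CAGG, off=1): starts [1, 43, 47, 98] → cuts [2, 44, 48, 99]
  YnoIX (GCAGCA, off=2): starts [16, 37, 71, 89, 106] → cuts [18, 39, 73, 91, 108]

Pooled cuts: [2, 8, 18, 21, 28, 33, 39, 44, 48, 56, 73, 79, 84, 91, 95, 99, 108, 113, 122]

Fragments:
  [0,2): 2 bp
  [2,8): 6 bp
  [8,18): 10 bp
  [18,21): 3 bp
  [21,28): 7 bp
  [28,33): 5 bp
  [33,39): 6 bp
  [39,44): 5 bp
  [44,48): 4 bp
  [48,56): 8 bp
  [56,73): 17 bp
  [73,79): 6 bp
  [79,84): 5 bp
  [84,91): 7 bp
  [91,95): 4 bp
  [95,99): 4 bp
  [99,108): 9 bp
  [108,113): 5 bp
  [113,122): 9 bp
  [122,129): 7 bp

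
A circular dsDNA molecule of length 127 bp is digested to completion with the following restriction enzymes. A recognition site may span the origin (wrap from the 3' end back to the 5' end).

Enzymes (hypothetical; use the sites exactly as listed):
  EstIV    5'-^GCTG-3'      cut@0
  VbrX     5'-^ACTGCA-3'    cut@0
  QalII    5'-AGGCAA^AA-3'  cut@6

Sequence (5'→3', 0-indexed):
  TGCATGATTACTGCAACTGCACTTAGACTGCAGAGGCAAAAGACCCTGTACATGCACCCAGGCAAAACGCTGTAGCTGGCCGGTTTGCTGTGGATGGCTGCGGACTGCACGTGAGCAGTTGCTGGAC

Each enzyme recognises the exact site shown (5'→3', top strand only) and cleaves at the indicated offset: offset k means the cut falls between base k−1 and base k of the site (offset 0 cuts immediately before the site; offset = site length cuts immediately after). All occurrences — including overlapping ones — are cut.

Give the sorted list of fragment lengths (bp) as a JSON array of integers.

[3,5,6,6,7,10,11,11,12,13,17,26]

Per-enzyme occurrences:
  EstIV (GCTG, off=0): starts [68, 74, 86, 96, 120] → cuts [68, 74, 86, 96, 120]
  VbrX (ACTGCA, off=0): starts [9, 15, 26, 103, 125] → cuts [9, 15, 26, 103, 125]
  QalII (AGGCAAAA, off=6): starts [33, 59] → cuts [39, 65]

All cut coordinates (distinct, sorted): [9, 15, 26, 39, 65, 68, 74, 86, 96, 103, 120, 125]

Fragments:
  9→15: 6 bp
  15→26: 11 bp
  26→39: 13 bp
  39→65: 26 bp
  65→68: 3 bp
  68→74: 6 bp
  74→86: 12 bp
  86→96: 10 bp
  96→103: 7 bp
  103→120: 17 bp
  120→125: 5 bp
  125→9 (wrap): 127-125+9 = 11 bp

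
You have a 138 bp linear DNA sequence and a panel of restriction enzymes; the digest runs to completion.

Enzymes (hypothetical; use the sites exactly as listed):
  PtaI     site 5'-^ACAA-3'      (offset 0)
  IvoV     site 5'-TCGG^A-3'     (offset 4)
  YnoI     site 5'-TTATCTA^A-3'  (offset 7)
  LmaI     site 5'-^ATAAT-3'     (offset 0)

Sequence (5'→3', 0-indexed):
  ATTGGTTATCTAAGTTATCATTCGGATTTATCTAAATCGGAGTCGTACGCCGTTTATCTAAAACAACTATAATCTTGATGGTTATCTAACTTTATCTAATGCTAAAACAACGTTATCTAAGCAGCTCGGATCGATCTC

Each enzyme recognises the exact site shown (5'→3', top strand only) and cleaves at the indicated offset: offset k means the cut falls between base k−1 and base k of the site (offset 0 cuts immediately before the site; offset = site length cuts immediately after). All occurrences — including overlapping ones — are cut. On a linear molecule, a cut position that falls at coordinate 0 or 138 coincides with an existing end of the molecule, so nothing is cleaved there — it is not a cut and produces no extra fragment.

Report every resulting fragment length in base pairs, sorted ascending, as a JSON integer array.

Per-enzyme occurrences:
  PtaI ACAA/0: at [62, 106] ⇒ [62, 106]
  IvoV TCGGA/4: at [21, 36, 125] ⇒ [25, 40, 129]
  YnoI TTATCTAA/7: at [5, 27, 53, 81, 91, 112] ⇒ [12, 34, 60, 88, 98, 119]
  LmaI ATAAT/0: at [68] ⇒ [68]

Pooled cuts: [12, 25, 34, 40, 60, 62, 68, 88, 98, 106, 119, 129]

Fragment lengths:
  [0,12): 12 bp
  [12,25): 13 bp
  [25,34): 9 bp
  [34,40): 6 bp
  [40,60): 20 bp
  [60,62): 2 bp
  [62,68): 6 bp
  [68,88): 20 bp
  [88,98): 10 bp
  [98,106): 8 bp
  [106,119): 13 bp
  [119,129): 10 bp
  [129,138): 9 bp

[2,6,6,8,9,9,10,10,12,13,13,20,20]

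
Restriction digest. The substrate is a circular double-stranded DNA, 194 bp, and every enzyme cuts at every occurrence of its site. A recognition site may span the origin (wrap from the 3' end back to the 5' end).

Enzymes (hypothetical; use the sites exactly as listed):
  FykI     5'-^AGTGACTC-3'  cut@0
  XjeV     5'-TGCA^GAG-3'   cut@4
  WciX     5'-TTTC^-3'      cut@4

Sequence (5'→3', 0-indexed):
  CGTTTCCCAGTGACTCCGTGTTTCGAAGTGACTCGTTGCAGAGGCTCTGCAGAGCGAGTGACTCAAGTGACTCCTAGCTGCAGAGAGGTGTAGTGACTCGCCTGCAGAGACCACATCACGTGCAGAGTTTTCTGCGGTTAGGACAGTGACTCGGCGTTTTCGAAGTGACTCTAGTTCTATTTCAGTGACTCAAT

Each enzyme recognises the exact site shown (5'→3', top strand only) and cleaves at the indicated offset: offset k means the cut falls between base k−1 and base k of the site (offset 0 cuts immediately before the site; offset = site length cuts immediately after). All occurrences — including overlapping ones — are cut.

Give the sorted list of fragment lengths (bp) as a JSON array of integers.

[2,2,2,5,8,9,9,11,12,14,15,16,17,17,17,18,20]

Scan for sites:
  FykI (AGTGACTC, off=0): starts [8, 26, 56, 65, 91, 144, 163, 183] → cuts [8, 26, 56, 65, 91, 144, 163, 183]
  XjeV (TGCAGAG, off=4): starts [36, 47, 78, 102, 120] → cuts [40, 51, 82, 106, 124]
  WciX (TTTC, off=4): starts [2, 20, 128, 157, 179] → cuts [6, 24, 132, 161, 183]

All cut coordinates (distinct, sorted): [6, 8, 24, 26, 40, 51, 56, 65, 82, 91, 106, 124, 132, 144, 161, 163, 183]

Fragments:
  6→8: 2 bp
  8→24: 16 bp
  24→26: 2 bp
  26→40: 14 bp
  40→51: 11 bp
  51→56: 5 bp
  56→65: 9 bp
  65→82: 17 bp
  82→91: 9 bp
  91→106: 15 bp
  106→124: 18 bp
  124→132: 8 bp
  132→144: 12 bp
  144→161: 17 bp
  161→163: 2 bp
  163→183: 20 bp
  183→6 (wrap): 194-183+6 = 17 bp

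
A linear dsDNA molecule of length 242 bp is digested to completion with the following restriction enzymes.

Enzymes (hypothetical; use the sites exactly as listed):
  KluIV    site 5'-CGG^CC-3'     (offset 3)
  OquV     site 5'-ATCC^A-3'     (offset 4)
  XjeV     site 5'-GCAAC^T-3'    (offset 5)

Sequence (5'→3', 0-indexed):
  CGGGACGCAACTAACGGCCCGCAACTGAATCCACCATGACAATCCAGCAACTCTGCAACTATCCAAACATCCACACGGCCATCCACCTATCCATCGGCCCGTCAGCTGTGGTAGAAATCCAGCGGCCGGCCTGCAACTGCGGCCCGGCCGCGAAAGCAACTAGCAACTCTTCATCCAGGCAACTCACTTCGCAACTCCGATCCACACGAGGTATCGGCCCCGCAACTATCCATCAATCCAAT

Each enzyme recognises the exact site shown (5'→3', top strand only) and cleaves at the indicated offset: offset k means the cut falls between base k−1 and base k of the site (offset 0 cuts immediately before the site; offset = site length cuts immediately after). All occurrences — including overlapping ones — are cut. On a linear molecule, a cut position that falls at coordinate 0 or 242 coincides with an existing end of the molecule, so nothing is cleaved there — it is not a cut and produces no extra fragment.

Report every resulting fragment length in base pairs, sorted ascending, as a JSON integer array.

Site scan:
  KluIV (CGGCC, off=3): starts [14, 75, 94, 122, 126, 139, 144, 214] → cuts [17, 78, 97, 125, 129, 142, 147, 217]
  OquV (ATCCA, off=4): starts [28, 41, 60, 68, 80, 88, 116, 172, 199, 227, 235] → cuts [32, 45, 64, 72, 84, 92, 120, 176, 203, 231, 239]
  XjeV (GCAACT, off=5): starts [6, 20, 46, 54, 132, 155, 162, 178, 190, 221] → cuts [11, 25, 51, 59, 137, 160, 167, 183, 195, 226]

Pooled cuts: [11, 17, 25, 32, 45, 51, 59, 64, 72, 78, 84, 92, 97, 120, 125, 129, 137, 142, 147, 160, 167, 176, 183, 195, 203, 217, 226, 231, 239]

Fragments:
  [0,11): 11 bp
  [11,17): 6 bp
  [17,25): 8 bp
  [25,32): 7 bp
  [32,45): 13 bp
  [45,51): 6 bp
  [51,59): 8 bp
  [59,64): 5 bp
  [64,72): 8 bp
  [72,78): 6 bp
  [78,84): 6 bp
  [84,92): 8 bp
  [92,97): 5 bp
  [97,120): 23 bp
  [120,125): 5 bp
  [125,129): 4 bp
  [129,137): 8 bp
  [137,142): 5 bp
  [142,147): 5 bp
  [147,160): 13 bp
  [160,167): 7 bp
  [167,176): 9 bp
  [176,183): 7 bp
  [183,195): 12 bp
  [195,203): 8 bp
  [203,217): 14 bp
  [217,226): 9 bp
  [226,231): 5 bp
  [231,239): 8 bp
  [239,242): 3 bp

[3,4,5,5,5,5,5,5,6,6,6,6,7,7,7,8,8,8,8,8,8,8,9,9,11,12,13,13,14,23]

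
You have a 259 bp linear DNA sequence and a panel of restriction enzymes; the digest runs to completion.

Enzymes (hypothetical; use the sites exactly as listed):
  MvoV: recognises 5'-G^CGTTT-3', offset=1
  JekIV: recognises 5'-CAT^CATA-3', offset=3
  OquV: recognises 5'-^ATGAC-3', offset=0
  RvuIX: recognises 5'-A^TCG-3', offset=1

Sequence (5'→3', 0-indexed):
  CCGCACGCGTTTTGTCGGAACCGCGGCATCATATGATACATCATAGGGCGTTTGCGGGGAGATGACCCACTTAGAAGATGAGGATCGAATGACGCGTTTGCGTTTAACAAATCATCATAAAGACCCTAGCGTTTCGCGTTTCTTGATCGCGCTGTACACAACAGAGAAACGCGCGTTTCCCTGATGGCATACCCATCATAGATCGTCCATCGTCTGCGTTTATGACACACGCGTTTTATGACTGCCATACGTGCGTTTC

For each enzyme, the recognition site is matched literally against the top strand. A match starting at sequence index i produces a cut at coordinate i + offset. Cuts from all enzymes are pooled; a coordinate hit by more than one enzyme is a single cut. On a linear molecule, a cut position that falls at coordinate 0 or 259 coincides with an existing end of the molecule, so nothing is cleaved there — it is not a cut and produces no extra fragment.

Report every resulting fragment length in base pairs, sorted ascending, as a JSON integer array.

[4,5,6,6,6,6,6,7,7,7,7,7,10,10,12,13,14,15,16,22,23,23,27]

Site scan:
  MvoV (GCGTTT, off=1): starts [6, 47, 93, 99, 128, 135, 172, 215, 230, 252] → cuts [7, 48, 94, 100, 129, 136, 173, 216, 231, 253]
  JekIV (CATCATA, off=3): starts [26, 38, 112, 193] → cuts [29, 41, 115, 196]
  OquV (ATGAC, off=0): starts [61, 88, 221, 237] → cuts [61, 88, 221, 237]
  RvuIX (ATCG, off=1): starts [83, 145, 201, 208] → cuts [84, 146, 202, 209]

Pooled cuts: [7, 29, 41, 48, 61, 84, 88, 94, 100, 115, 129, 136, 146, 173, 196, 202, 209, 216, 221, 231, 237, 253]

Fragment lengths:
  [0,7): 7 bp
  [7,29): 22 bp
  [29,41): 12 bp
  [41,48): 7 bp
  [48,61): 13 bp
  [61,84): 23 bp
  [84,88): 4 bp
  [88,94): 6 bp
  [94,100): 6 bp
  [100,115): 15 bp
  [115,129): 14 bp
  [129,136): 7 bp
  [136,146): 10 bp
  [146,173): 27 bp
  [173,196): 23 bp
  [196,202): 6 bp
  [202,209): 7 bp
  [209,216): 7 bp
  [216,221): 5 bp
  [221,231): 10 bp
  [231,237): 6 bp
  [237,253): 16 bp
  [253,259): 6 bp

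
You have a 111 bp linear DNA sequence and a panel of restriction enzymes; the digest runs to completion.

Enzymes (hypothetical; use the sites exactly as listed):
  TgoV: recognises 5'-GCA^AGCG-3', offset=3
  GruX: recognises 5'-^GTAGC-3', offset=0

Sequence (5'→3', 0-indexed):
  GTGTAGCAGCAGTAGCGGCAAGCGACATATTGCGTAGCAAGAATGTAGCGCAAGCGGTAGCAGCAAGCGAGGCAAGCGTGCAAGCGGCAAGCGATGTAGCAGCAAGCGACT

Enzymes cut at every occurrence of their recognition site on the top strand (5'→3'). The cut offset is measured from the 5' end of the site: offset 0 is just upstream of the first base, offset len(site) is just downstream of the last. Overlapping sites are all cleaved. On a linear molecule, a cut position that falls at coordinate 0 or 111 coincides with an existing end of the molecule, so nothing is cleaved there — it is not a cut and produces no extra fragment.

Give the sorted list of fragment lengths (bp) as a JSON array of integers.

Scan for sites:
  TgoV GCAAGCG/3: at [17, 49, 62, 71, 79, 86, 101] ⇒ [20, 52, 65, 74, 82, 89, 104]
  GruX GTAGC/0: at [2, 11, 33, 44, 56, 95] ⇒ [2, 11, 33, 44, 56, 95]

All cut coordinates (distinct, sorted): [2, 11, 20, 33, 44, 52, 56, 65, 74, 82, 89, 95, 104]

Fragments:
  [0,2): 2 bp
  [2,11): 9 bp
  [11,20): 9 bp
  [20,33): 13 bp
  [33,44): 11 bp
  [44,52): 8 bp
  [52,56): 4 bp
  [56,65): 9 bp
  [65,74): 9 bp
  [74,82): 8 bp
  [82,89): 7 bp
  [89,95): 6 bp
  [95,104): 9 bp
  [104,111): 7 bp

[2,4,6,7,7,8,8,9,9,9,9,9,11,13]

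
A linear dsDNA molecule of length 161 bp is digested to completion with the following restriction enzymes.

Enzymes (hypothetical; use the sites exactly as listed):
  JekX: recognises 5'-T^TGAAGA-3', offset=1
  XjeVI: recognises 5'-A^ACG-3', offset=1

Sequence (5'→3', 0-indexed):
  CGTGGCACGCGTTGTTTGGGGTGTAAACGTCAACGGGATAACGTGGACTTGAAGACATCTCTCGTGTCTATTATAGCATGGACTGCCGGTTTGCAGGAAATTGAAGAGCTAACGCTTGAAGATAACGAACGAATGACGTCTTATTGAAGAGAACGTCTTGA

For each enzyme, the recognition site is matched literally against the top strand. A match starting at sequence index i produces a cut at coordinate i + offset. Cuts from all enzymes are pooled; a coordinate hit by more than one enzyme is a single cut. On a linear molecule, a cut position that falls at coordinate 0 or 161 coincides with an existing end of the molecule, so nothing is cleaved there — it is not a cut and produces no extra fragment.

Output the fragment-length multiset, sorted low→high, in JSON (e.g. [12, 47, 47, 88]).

Site scan:
  JekX TTGAAGA/1: at [48, 100, 115, 143] ⇒ [49, 101, 116, 144]
  XjeVI AACG/1: at [25, 31, 39, 110, 123, 127, 151] ⇒ [26, 32, 40, 111, 124, 128, 152]

All cut coordinates (distinct, sorted): [26, 32, 40, 49, 101, 111, 116, 124, 128, 144, 152]

Fragment lengths:
  [0,26): 26 bp
  [26,32): 6 bp
  [32,40): 8 bp
  [40,49): 9 bp
  [49,101): 52 bp
  [101,111): 10 bp
  [111,116): 5 bp
  [116,124): 8 bp
  [124,128): 4 bp
  [128,144): 16 bp
  [144,152): 8 bp
  [152,161): 9 bp

[4,5,6,8,8,8,9,9,10,16,26,52]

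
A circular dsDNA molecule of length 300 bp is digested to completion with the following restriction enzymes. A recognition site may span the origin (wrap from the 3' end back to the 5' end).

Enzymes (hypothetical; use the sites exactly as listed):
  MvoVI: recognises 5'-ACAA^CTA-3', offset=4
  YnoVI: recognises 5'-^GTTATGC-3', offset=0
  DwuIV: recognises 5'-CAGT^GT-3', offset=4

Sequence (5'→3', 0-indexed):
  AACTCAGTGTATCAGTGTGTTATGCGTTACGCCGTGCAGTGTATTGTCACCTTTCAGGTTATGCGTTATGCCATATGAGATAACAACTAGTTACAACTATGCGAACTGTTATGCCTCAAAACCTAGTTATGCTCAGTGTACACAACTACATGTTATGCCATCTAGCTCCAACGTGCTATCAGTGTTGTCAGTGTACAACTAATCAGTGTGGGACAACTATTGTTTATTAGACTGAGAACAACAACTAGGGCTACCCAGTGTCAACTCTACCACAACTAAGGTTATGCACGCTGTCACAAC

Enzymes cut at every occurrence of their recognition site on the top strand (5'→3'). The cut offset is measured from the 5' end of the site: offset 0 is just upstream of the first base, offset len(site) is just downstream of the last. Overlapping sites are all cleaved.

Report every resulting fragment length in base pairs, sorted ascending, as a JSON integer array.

[2,5,6,6,7,8,8,9,9,9,10,11,12,15,16,17,18,22,22,28,28,32]

Site scan:
  MvoVI (ACAACTA, off=4): starts [82, 92, 141, 194, 212, 240, 271] → cuts [86, 96, 145, 198, 216, 244, 275]
  YnoVI (GTTATGC, off=0): starts [18, 57, 64, 107, 125, 151, 280] → cuts [18, 57, 64, 107, 125, 151, 280]
  DwuIV (CAGTGT, off=4): starts [4, 12, 36, 133, 179, 188, 203, 255] → cuts [8, 16, 40, 137, 183, 192, 207, 259]

All cut coordinates (distinct, sorted): [8, 16, 18, 40, 57, 64, 86, 96, 107, 125, 137, 145, 151, 183, 192, 198, 207, 216, 244, 259, 275, 280]

Fragment lengths:
  8→16: 8 bp
  16→18: 2 bp
  18→40: 22 bp
  40→57: 17 bp
  57→64: 7 bp
  64→86: 22 bp
  86→96: 10 bp
  96→107: 11 bp
  107→125: 18 bp
  125→137: 12 bp
  137→145: 8 bp
  145→151: 6 bp
  151→183: 32 bp
  183→192: 9 bp
  192→198: 6 bp
  198→207: 9 bp
  207→216: 9 bp
  216→244: 28 bp
  244→259: 15 bp
  259→275: 16 bp
  275→280: 5 bp
  280→8 (wrap): 300-280+8 = 28 bp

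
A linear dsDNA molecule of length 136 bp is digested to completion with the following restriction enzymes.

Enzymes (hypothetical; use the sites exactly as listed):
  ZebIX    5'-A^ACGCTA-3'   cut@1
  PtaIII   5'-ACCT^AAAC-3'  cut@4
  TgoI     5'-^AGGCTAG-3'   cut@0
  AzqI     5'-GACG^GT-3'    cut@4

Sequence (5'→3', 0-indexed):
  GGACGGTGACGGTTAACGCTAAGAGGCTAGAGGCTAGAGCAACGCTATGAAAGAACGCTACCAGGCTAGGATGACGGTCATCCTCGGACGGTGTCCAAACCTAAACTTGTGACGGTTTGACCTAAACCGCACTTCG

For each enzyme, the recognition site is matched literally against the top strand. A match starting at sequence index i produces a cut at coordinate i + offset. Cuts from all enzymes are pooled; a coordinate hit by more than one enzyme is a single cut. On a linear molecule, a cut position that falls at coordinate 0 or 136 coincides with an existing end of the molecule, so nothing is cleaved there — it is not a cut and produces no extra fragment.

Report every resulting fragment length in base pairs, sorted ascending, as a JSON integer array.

Per-enzyme occurrences:
  ZebIX (AACGCTA, off=1): starts [14, 40, 53] → cuts [15, 41, 54]
  PtaIII (ACCTAAAC, off=4): starts [98, 119] → cuts [102, 123]
  TgoI (AGGCTAG, off=0): starts [23, 30, 62] → cuts [23, 30, 62]
  AzqI (GACGGT, off=4): starts [1, 7, 72, 86, 110] → cuts [5, 11, 76, 90, 114]

All cut coordinates (distinct, sorted): [5, 11, 15, 23, 30, 41, 54, 62, 76, 90, 102, 114, 123]

Fragment lengths:
  [0,5): 5 bp
  [5,11): 6 bp
  [11,15): 4 bp
  [15,23): 8 bp
  [23,30): 7 bp
  [30,41): 11 bp
  [41,54): 13 bp
  [54,62): 8 bp
  [62,76): 14 bp
  [76,90): 14 bp
  [90,102): 12 bp
  [102,114): 12 bp
  [114,123): 9 bp
  [123,136): 13 bp

[4,5,6,7,8,8,9,11,12,12,13,13,14,14]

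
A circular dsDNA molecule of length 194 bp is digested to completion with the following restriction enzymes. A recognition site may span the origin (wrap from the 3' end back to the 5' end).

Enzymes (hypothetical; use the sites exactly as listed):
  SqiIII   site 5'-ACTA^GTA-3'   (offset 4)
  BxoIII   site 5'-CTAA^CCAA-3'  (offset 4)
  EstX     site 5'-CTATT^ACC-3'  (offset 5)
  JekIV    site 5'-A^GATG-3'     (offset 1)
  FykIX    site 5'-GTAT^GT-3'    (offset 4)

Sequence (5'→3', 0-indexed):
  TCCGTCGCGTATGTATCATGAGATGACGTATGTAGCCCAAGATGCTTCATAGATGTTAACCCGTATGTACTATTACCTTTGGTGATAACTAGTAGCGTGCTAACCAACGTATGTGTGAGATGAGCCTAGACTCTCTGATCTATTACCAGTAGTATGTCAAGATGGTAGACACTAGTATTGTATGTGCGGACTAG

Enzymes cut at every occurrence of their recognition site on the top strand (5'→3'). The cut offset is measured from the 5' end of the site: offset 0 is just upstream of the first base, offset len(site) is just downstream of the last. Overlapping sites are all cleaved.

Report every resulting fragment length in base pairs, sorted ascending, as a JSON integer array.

Per-enzyme occurrences:
  SqiIII (ACTAGTA, off=4): starts [87, 170] → cuts [91, 174]
  BxoIII (CTAACCAA, off=4): starts [99] → cuts [103]
  EstX (CTATTACC, off=5): starts [69, 139] → cuts [74, 144]
  JekIV (AGATG, off=1): starts [20, 39, 50, 117, 159] → cuts [21, 40, 51, 118, 160]
  FykIX (GTATGT, off=4): starts [8, 27, 62, 108, 151, 179] → cuts [12, 31, 66, 112, 155, 183]

All cut coordinates (distinct, sorted): [12, 21, 31, 40, 51, 66, 74, 91, 103, 112, 118, 144, 155, 160, 174, 183]

Fragments:
  12→21: 9 bp
  21→31: 10 bp
  31→40: 9 bp
  40→51: 11 bp
  51→66: 15 bp
  66→74: 8 bp
  74→91: 17 bp
  91→103: 12 bp
  103→112: 9 bp
  112→118: 6 bp
  118→144: 26 bp
  144→155: 11 bp
  155→160: 5 bp
  160→174: 14 bp
  174→183: 9 bp
  183→12 (wrap): 194-183+12 = 23 bp

[5,6,8,9,9,9,9,10,11,11,12,14,15,17,23,26]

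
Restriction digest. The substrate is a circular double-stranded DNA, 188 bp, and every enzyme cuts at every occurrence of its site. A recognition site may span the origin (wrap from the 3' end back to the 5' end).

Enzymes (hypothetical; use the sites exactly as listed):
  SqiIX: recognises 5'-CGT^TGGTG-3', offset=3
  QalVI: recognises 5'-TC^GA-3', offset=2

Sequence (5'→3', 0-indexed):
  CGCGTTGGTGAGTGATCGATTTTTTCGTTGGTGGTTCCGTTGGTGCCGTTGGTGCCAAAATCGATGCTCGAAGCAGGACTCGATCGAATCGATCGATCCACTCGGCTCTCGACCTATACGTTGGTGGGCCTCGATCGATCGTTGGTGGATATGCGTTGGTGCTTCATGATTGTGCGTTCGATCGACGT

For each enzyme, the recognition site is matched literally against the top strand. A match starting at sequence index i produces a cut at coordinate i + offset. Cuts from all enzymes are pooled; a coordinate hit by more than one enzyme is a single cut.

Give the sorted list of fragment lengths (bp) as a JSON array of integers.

Per-enzyme occurrences:
  SqiIX CGTTGGTG/3: at [2, 25, 37, 46, 118, 139, 153] ⇒ [5, 28, 40, 49, 121, 142, 156]
  QalVI TCGA/2: at [15, 60, 67, 79, 83, 88, 92, 108, 130, 134, 177, 181] ⇒ [17, 62, 69, 81, 85, 90, 94, 110, 132, 136, 179, 183]

All cut coordinates (distinct, sorted): [5, 17, 28, 40, 49, 62, 69, 81, 85, 90, 94, 110, 121, 132, 136, 142, 156, 179, 183]

Fragments:
  5→17: 12 bp
  17→28: 11 bp
  28→40: 12 bp
  40→49: 9 bp
  49→62: 13 bp
  62→69: 7 bp
  69→81: 12 bp
  81→85: 4 bp
  85→90: 5 bp
  90→94: 4 bp
  94→110: 16 bp
  110→121: 11 bp
  121→132: 11 bp
  132→136: 4 bp
  136→142: 6 bp
  142→156: 14 bp
  156→179: 23 bp
  179→183: 4 bp
  183→5 (wrap): 188-183+5 = 10 bp

[4,4,4,4,5,6,7,9,10,11,11,11,12,12,12,13,14,16,23]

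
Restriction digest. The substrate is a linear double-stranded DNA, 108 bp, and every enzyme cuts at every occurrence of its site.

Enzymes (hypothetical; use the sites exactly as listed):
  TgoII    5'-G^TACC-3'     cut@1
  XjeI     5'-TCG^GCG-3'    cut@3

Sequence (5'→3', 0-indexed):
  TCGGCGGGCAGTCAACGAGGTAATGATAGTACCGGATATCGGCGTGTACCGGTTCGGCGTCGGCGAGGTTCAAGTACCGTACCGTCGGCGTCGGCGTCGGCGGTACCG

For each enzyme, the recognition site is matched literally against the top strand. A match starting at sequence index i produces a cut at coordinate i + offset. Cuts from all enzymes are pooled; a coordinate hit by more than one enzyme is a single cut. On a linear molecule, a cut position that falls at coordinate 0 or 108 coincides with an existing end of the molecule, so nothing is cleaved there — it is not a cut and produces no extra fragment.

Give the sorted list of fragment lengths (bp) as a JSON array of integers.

[3,4,5,5,5,6,6,6,8,10,12,12,26]

Scan for sites:
  TgoII GTACC/1: at [28, 45, 73, 78, 102] ⇒ [29, 46, 74, 79, 103]
  XjeI TCGGCG/3: at [0, 38, 53, 59, 84, 90, 96] ⇒ [3, 41, 56, 62, 87, 93, 99]

Pooled cuts: [3, 29, 41, 46, 56, 62, 74, 79, 87, 93, 99, 103]

Fragments:
  [0,3): 3 bp
  [3,29): 26 bp
  [29,41): 12 bp
  [41,46): 5 bp
  [46,56): 10 bp
  [56,62): 6 bp
  [62,74): 12 bp
  [74,79): 5 bp
  [79,87): 8 bp
  [87,93): 6 bp
  [93,99): 6 bp
  [99,103): 4 bp
  [103,108): 5 bp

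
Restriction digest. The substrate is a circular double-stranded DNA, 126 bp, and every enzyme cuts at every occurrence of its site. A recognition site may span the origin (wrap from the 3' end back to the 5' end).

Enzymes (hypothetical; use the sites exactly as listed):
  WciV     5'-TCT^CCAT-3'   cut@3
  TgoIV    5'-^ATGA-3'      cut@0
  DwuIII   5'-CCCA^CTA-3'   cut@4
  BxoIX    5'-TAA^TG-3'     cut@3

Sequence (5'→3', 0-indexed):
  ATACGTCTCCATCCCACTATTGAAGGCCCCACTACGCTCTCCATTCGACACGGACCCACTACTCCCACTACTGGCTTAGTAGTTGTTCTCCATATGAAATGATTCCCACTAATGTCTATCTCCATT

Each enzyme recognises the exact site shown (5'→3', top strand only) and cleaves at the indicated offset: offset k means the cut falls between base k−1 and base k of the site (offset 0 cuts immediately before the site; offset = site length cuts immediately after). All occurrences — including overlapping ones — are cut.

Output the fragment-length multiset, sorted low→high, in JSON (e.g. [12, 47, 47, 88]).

[4,4,5,8,9,9,9,10,13,15,18,22]

Per-enzyme occurrences:
  WciV (TCTCCAT, off=3): starts [5, 37, 86, 118] → cuts [8, 40, 89, 121]
  TgoIV (ATGA, off=0): starts [93, 98] → cuts [93, 98]
  DwuIII (CCCACTA, off=4): starts [12, 27, 54, 63, 104] → cuts [16, 31, 58, 67, 108]
  BxoIX (TAATG, off=3): starts [109] → cuts [112]

Pooled cuts: [8, 16, 31, 40, 58, 67, 89, 93, 98, 108, 112, 121]

Fragments:
  8→16: 8 bp
  16→31: 15 bp
  31→40: 9 bp
  40→58: 18 bp
  58→67: 9 bp
  67→89: 22 bp
  89→93: 4 bp
  93→98: 5 bp
  98→108: 10 bp
  108→112: 4 bp
  112→121: 9 bp
  121→8 (wrap): 126-121+8 = 13 bp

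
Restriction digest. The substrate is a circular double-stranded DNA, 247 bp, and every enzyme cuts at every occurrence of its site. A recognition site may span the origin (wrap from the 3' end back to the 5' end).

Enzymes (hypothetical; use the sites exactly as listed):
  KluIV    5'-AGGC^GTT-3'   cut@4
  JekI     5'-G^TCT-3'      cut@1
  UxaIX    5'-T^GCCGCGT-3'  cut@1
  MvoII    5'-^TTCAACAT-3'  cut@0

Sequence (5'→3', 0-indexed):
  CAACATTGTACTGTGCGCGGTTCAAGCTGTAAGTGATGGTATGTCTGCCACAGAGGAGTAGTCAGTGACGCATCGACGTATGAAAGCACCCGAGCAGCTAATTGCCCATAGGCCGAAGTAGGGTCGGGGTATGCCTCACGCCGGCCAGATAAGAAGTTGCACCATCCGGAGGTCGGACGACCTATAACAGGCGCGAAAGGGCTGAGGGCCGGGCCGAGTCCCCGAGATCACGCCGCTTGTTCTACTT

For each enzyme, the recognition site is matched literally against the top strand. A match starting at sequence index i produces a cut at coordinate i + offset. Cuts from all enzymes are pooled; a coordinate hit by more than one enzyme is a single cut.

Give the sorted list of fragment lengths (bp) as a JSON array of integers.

Scan for sites:
  KluIV (AGGCGTT, off=4): no sites
  JekI GTCT/1: at [42] ⇒ [43]
  UxaIX (TGCCGCGT, off=1): no sites
  MvoII TTCAACAT/0: at [245] ⇒ [245]

Pooled cuts: [43, 245]

Fragments:
  43→245: 202 bp
  245→43 (wrap): 247-245+43 = 45 bp

[45,202]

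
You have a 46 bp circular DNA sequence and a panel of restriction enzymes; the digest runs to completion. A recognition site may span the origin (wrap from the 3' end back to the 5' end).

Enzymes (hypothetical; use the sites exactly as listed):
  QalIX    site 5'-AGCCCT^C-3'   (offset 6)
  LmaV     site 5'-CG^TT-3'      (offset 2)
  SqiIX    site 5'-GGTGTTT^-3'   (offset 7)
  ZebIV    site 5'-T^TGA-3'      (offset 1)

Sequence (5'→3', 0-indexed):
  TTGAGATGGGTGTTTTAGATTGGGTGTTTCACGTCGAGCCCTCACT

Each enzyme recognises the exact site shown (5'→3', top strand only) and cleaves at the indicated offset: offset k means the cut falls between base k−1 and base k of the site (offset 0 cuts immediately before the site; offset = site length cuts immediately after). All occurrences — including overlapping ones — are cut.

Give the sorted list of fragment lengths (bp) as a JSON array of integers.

[5,13,14,14]

Per-enzyme occurrences:
  QalIX (AGCCCTC, off=6): starts [36] → cuts [42]
  LmaV (CGTT, off=2): no sites
  SqiIX (GGTGTTT, off=7): starts [8, 22] → cuts [15, 29]
  ZebIV (TTGA, off=1): starts [0] → cuts [1]

All cut coordinates (distinct, sorted): [1, 15, 29, 42]

Fragments:
  1→15: 14 bp
  15→29: 14 bp
  29→42: 13 bp
  42→1 (wrap): 46-42+1 = 5 bp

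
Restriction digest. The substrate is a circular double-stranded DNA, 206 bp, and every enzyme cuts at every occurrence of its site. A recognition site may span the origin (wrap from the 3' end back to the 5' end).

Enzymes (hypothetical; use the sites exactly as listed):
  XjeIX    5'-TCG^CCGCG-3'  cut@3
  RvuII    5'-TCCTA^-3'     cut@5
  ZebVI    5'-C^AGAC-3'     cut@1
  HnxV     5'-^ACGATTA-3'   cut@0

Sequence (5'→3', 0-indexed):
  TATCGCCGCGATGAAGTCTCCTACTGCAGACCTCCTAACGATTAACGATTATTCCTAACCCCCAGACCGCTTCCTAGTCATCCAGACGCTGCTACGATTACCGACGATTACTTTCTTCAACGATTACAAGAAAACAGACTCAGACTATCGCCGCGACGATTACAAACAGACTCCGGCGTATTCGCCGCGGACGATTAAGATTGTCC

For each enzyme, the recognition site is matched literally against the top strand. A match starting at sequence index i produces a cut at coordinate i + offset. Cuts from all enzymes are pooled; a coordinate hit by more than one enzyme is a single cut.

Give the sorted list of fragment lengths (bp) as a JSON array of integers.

[3,4,5,6,6,6,7,7,9,10,10,10,12,13,13,16,16,17,18,18]

Scan for sites:
  XjeIX TCGCCGCG/3: at [2, 147, 181] ⇒ [5, 150, 184]
  RvuII TCCTA/5: at [18, 32, 52, 71, 203] ⇒ [2, 23, 37, 57, 76]
  ZebVI CAGAC/1: at [26, 62, 82, 134, 140, 166] ⇒ [27, 63, 83, 135, 141, 167]
  HnxV ACGATTA/0: at [37, 44, 93, 103, 119, 155, 190] ⇒ [37, 44, 93, 103, 119, 155, 190]

All cut coordinates (distinct, sorted): [2, 5, 23, 27, 37, 44, 57, 63, 76, 83, 93, 103, 119, 135, 141, 150, 155, 167, 184, 190]

Fragment lengths:
  2→5: 3 bp
  5→23: 18 bp
  23→27: 4 bp
  27→37: 10 bp
  37→44: 7 bp
  44→57: 13 bp
  57→63: 6 bp
  63→76: 13 bp
  76→83: 7 bp
  83→93: 10 bp
  93→103: 10 bp
  103→119: 16 bp
  119→135: 16 bp
  135→141: 6 bp
  141→150: 9 bp
  150→155: 5 bp
  155→167: 12 bp
  167→184: 17 bp
  184→190: 6 bp
  190→2 (wrap): 206-190+2 = 18 bp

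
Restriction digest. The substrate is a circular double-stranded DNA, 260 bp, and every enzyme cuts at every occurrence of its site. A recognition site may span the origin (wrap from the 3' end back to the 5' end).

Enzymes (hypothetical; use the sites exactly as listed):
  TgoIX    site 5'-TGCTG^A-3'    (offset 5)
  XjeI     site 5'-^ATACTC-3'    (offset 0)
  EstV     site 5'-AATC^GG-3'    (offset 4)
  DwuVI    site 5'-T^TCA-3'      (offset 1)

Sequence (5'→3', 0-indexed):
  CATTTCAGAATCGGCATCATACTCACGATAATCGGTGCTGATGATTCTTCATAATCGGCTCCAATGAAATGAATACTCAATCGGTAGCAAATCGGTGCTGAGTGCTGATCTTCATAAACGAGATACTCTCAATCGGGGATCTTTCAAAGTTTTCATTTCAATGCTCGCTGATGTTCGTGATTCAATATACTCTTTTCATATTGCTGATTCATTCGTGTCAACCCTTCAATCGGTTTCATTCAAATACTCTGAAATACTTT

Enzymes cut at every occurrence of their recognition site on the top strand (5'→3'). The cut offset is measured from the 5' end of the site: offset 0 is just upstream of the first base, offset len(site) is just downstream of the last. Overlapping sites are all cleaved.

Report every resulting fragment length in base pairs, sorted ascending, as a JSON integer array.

[2,4,4,4,4,5,5,5,6,6,7,7,7,8,8,8,9,9,9,10,11,11,11,12,15,16,16,17,24]

Site scan:
  TgoIX TGCTGA/5: at [35, 95, 102, 201] ⇒ [40, 100, 107, 206]
  XjeI ATACTC/0: at [18, 72, 122, 186, 243] ⇒ [18, 72, 122, 186, 243]
  EstV AATCGG/4: at [8, 29, 52, 78, 89, 130, 227] ⇒ [12, 33, 56, 82, 93, 134, 231]
  DwuVI TTCA/1: at [3, 47, 110, 142, 151, 156, 180, 194, 207, 224, 234, 238, 258] ⇒ [4, 48, 111, 143, 152, 157, 181, 195, 208, 225, 235, 239, 259]

All cut coordinates (distinct, sorted): [4, 12, 18, 33, 40, 48, 56, 72, 82, 93, 100, 107, 111, 122, 134, 143, 152, 157, 181, 186, 195, 206, 208, 225, 231, 235, 239, 243, 259]

Fragment lengths:
  4→12: 8 bp
  12→18: 6 bp
  18→33: 15 bp
  33→40: 7 bp
  40→48: 8 bp
  48→56: 8 bp
  56→72: 16 bp
  72→82: 10 bp
  82→93: 11 bp
  93→100: 7 bp
  100→107: 7 bp
  107→111: 4 bp
  111→122: 11 bp
  122→134: 12 bp
  134→143: 9 bp
  143→152: 9 bp
  152→157: 5 bp
  157→181: 24 bp
  181→186: 5 bp
  186→195: 9 bp
  195→206: 11 bp
  206→208: 2 bp
  208→225: 17 bp
  225→231: 6 bp
  231→235: 4 bp
  235→239: 4 bp
  239→243: 4 bp
  243→259: 16 bp
  259→4 (wrap): 260-259+4 = 5 bp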